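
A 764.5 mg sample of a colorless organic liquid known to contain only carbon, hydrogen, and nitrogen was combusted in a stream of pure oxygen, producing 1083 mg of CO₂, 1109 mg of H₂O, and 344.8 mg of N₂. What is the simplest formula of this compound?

mol C = 1.083 g CO₂ ÷ 44.009 g/mol = 0.024609 mol
mol H = 2 × 1.109 g H₂O ÷ 18.015 g/mol = 0.12312 mol
mol N = 2 × 0.3448 g N₂ ÷ 28.014 g/mol = 0.024616 mol
Divide by the smallest (0.024609 mol): C 1.000, H 5.003, N 1.000

CH5N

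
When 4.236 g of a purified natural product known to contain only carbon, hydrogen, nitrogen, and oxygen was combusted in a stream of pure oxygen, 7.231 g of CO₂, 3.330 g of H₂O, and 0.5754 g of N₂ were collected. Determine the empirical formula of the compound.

C4H9NO2

mol C = 7.231 g CO₂ ÷ 44.009 g/mol = 0.16431 mol
mol H = 2 × 3.330 g H₂O ÷ 18.015 g/mol = 0.36969 mol
mol N = 2 × 0.5754 g N₂ ÷ 28.014 g/mol = 0.041079 mol
mass O = 4.236 − (1.9735 + 0.37265 + 0.57540) = 1.3145 g → mol O = 1.3145 ÷ 15.999 = 0.082159 mol
Divide by the smallest (0.041079 mol): C 4.000, H 8.999, N 1.000, O 2.000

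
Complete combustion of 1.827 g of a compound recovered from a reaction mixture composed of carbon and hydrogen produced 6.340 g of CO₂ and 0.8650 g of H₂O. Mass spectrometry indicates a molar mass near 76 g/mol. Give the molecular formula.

C6H4

mol C = 6.340 g CO₂ ÷ 44.009 g/mol = 0.14406 mol
mol H = 2 × 0.8650 g H₂O ÷ 18.015 g/mol = 0.096031 mol
Divide by the smallest (0.096031 mol): C 1.500, H 1.000
Multiplying each by 2 gives whole numbers: C 3.00, H 2.00
Empirical formula: C3H2
Empirical-formula mass = 38.05 g/mol; 76 ÷ 38.05 ≈ 2, so the molecular formula is C6H4.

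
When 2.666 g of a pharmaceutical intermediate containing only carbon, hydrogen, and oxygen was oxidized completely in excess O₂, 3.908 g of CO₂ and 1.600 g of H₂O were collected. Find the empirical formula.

CH2O

mol C = 3.908 g CO₂ ÷ 44.009 g/mol = 0.088800 mol
mol H = 2 × 1.600 g H₂O ÷ 18.015 g/mol = 0.17763 mol
mass O = 2.666 − (1.0666 + 0.17905) = 1.4204 g → mol O = 1.4204 ÷ 15.999 = 0.088779 mol
Divide by the smallest (0.088779 mol): C 1.000, H 2.001, O 1.000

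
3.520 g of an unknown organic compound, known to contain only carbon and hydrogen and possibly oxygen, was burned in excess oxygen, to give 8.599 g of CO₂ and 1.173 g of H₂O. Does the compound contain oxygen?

yes

mol C = 8.599 g CO₂ ÷ 44.009 g/mol = 0.19539 mol
mol H = 2 × 1.173 g H₂O ÷ 18.015 g/mol = 0.13022 mol
C and H account for only 2.4781 g of the 3.520 g sample; the remaining 1.0419 g must be oxygen.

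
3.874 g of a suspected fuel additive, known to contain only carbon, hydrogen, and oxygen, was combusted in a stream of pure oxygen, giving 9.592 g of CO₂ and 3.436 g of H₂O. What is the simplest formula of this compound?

mol C = 9.592 g CO₂ ÷ 44.009 g/mol = 0.21796 mol
mol H = 2 × 3.436 g H₂O ÷ 18.015 g/mol = 0.38146 mol
mass O = 3.874 − (2.6179 + 0.38451) = 0.87163 g → mol O = 0.87163 ÷ 15.999 = 0.054480 mol
Divide by the smallest (0.054480 mol): C 4.001, H 7.002, O 1.000

C4H7O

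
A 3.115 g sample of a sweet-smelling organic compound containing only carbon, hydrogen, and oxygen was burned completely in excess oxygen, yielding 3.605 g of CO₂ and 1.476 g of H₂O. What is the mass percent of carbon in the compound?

31.59%

mol C = 3.605 g CO₂ ÷ 44.009 g/mol = 0.081915 mol
mol H = 2 × 1.476 g H₂O ÷ 18.015 g/mol = 0.16386 mol
mass O = 3.115 − (0.98388 + 0.16517) = 1.9659 g → mol O = 1.9659 ÷ 15.999 = 0.12288 mol
mass % C = 0.98388 g ÷ 3.115 g × 100%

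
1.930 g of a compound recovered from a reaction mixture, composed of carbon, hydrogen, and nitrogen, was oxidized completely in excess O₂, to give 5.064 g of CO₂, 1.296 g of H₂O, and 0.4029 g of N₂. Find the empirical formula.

C4H5N

mol C = 5.064 g CO₂ ÷ 44.009 g/mol = 0.11507 mol
mol H = 2 × 1.296 g H₂O ÷ 18.015 g/mol = 0.14388 mol
mol N = 2 × 0.4029 g N₂ ÷ 28.014 g/mol = 0.028764 mol
Divide by the smallest (0.028764 mol): C 4.000, H 5.002, N 1.000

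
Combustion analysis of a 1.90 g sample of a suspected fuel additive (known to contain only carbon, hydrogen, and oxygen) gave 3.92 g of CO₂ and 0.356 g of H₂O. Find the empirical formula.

mol C = 3.92 g CO₂ ÷ 44.009 g/mol = 0.08907 mol
mol H = 2 × 0.356 g H₂O ÷ 18.015 g/mol = 0.03952 mol
mass O = 1.90 − (1.070 + 0.03984) = 0.7903 g → mol O = 0.7903 ÷ 15.999 = 0.04940 mol
Divide by the smallest (0.03952 mol): C 2.254, H 1.000, O 1.250
Multiplying each by 4 gives whole numbers: C 9.01, H 4.00, O 5.00

C9H4O5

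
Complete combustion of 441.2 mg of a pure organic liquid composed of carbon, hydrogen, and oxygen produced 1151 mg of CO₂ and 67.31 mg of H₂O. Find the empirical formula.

C7H2O2

mol C = 1.151 g CO₂ ÷ 44.009 g/mol = 0.026154 mol
mol H = 2 × 0.06731 g H₂O ÷ 18.015 g/mol = 0.0074727 mol
mass O = 0.4412 − (0.31413 + 0.0075324) = 0.11953 g → mol O = 0.11953 ÷ 15.999 = 0.0074714 mol
Divide by the smallest (0.0074714 mol): C 3.501, H 1.000, O 1.000
Multiplying each by 2 gives whole numbers: C 7.00, H 2.00, O 2.00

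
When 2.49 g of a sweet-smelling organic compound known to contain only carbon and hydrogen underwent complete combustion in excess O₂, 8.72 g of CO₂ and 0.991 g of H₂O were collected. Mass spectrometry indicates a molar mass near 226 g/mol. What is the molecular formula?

C18H10

mol C = 8.72 g CO₂ ÷ 44.009 g/mol = 0.1981 mol
mol H = 2 × 0.991 g H₂O ÷ 18.015 g/mol = 0.1100 mol
Divide by the smallest (0.1100 mol): C 1.801, H 1.000
Multiplying each by 5 gives whole numbers: C 9.00, H 5.00
Empirical formula: C9H5
Empirical-formula mass = 113.14 g/mol; 226 ÷ 113.14 ≈ 2, so the molecular formula is C18H10.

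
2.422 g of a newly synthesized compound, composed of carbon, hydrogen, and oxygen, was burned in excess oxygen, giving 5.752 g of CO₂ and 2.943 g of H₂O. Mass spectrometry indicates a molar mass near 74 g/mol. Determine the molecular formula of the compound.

C4H10O

mol C = 5.752 g CO₂ ÷ 44.009 g/mol = 0.13070 mol
mol H = 2 × 2.943 g H₂O ÷ 18.015 g/mol = 0.32673 mol
mass O = 2.422 − (1.5698 + 0.32934) = 0.52281 g → mol O = 0.52281 ÷ 15.999 = 0.032678 mol
Divide by the smallest (0.032678 mol): C 4.000, H 9.998, O 1.000
Empirical formula: C4H10O
Empirical-formula mass = 74.12 g/mol; 74 ÷ 74.12 ≈ 1, so the molecular formula is C4H10O.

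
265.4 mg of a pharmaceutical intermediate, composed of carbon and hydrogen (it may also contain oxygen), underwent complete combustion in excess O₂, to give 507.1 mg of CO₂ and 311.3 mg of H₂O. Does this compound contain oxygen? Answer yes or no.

yes

mol C = 0.5071 g CO₂ ÷ 44.009 g/mol = 0.011523 mol
mol H = 2 × 0.3113 g H₂O ÷ 18.015 g/mol = 0.034560 mol
C and H account for only 0.17324 g of the 0.2654 g sample; the remaining 0.092165 g must be oxygen.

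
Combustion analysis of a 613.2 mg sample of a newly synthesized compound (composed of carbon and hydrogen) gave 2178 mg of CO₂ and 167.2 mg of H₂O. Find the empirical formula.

mol C = 2.178 g CO₂ ÷ 44.009 g/mol = 0.049490 mol
mol H = 2 × 0.1672 g H₂O ÷ 18.015 g/mol = 0.018562 mol
Divide by the smallest (0.018562 mol): C 2.666, H 1.000
Multiplying each by 3 gives whole numbers: C 8.00, H 3.00

C8H3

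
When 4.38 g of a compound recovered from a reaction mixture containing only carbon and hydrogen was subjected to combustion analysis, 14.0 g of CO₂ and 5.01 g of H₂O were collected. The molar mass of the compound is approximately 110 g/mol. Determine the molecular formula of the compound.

mol C = 14.0 g CO₂ ÷ 44.009 g/mol = 0.3181 mol
mol H = 2 × 5.01 g H₂O ÷ 18.015 g/mol = 0.5562 mol
Divide by the smallest (0.3181 mol): C 1.000, H 1.748
Multiplying each by 4 gives whole numbers: C 4.00, H 6.99
Empirical formula: C4H7
Empirical-formula mass = 55.10 g/mol; 110 ÷ 55.10 ≈ 2, so the molecular formula is C8H14.

C8H14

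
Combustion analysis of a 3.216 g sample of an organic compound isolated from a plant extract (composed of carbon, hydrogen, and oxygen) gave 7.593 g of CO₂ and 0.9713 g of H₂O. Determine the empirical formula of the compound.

mol C = 7.593 g CO₂ ÷ 44.009 g/mol = 0.17253 mol
mol H = 2 × 0.9713 g H₂O ÷ 18.015 g/mol = 0.10783 mol
mass O = 3.216 − (2.0723 + 0.10870) = 1.0350 g → mol O = 1.0350 ÷ 15.999 = 0.064692 mol
Divide by the smallest (0.064692 mol): C 2.667, H 1.667, O 1.000
Multiplying each by 3 gives whole numbers: C 8.00, H 5.00, O 3.00

C8H5O3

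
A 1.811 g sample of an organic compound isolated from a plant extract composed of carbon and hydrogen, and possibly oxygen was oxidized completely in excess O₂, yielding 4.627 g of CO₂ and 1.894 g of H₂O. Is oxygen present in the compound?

yes

mol C = 4.627 g CO₂ ÷ 44.009 g/mol = 0.10514 mol
mol H = 2 × 1.894 g H₂O ÷ 18.015 g/mol = 0.21027 mol
C and H account for only 1.4748 g of the 1.811 g sample; the remaining 0.33624 g must be oxygen.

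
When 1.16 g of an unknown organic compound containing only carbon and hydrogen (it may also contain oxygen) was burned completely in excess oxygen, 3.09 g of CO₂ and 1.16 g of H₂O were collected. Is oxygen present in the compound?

yes

mol C = 3.09 g CO₂ ÷ 44.009 g/mol = 0.07021 mol
mol H = 2 × 1.16 g H₂O ÷ 18.015 g/mol = 0.1288 mol
C and H account for only 0.9731 g of the 1.16 g sample; the remaining 0.1869 g must be oxygen.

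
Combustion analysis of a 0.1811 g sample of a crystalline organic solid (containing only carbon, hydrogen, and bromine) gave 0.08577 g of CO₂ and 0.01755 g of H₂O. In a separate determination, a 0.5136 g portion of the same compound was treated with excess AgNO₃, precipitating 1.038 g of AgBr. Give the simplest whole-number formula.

CHBr

mol C = 0.08577 g CO₂ ÷ 44.009 g/mol = 0.0019489 mol
mol H = 2 × 0.01755 g H₂O ÷ 18.015 g/mol = 0.0019484 mol
From the AgBr data: mol Br per gram of compound = (1.038 ÷ 187.772) ÷ 0.5136 = 0.010763 mol/g, so in the 0.1811 g combustion sample mol Br = 0.0019492 mol
Divide by the smallest (0.0019484 mol): C 1.000, H 1.000, Br 1.000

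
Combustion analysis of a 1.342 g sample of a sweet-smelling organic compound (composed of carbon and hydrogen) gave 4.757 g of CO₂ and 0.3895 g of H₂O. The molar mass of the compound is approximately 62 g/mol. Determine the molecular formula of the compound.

mol C = 4.757 g CO₂ ÷ 44.009 g/mol = 0.10809 mol
mol H = 2 × 0.3895 g H₂O ÷ 18.015 g/mol = 0.043242 mol
Divide by the smallest (0.043242 mol): C 2.500, H 1.000
Multiplying each by 2 gives whole numbers: C 5.00, H 2.00
Empirical formula: C5H2
Empirical-formula mass = 62.07 g/mol; 62 ÷ 62.07 ≈ 1, so the molecular formula is C5H2.

C5H2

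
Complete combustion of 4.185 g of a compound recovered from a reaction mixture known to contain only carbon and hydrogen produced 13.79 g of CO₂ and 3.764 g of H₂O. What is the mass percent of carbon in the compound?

mol C = 13.79 g CO₂ ÷ 44.009 g/mol = 0.31334 mol
mol H = 2 × 3.764 g H₂O ÷ 18.015 g/mol = 0.41787 mol
mass % C = 3.7636 g ÷ 4.185 g × 100%

89.93%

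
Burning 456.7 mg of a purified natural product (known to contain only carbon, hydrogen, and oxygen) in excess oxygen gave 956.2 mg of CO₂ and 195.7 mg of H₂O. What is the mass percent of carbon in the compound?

57.14%

mol C = 0.9562 g CO₂ ÷ 44.009 g/mol = 0.021727 mol
mol H = 2 × 0.1957 g H₂O ÷ 18.015 g/mol = 0.021726 mol
mass O = 0.4567 − (0.26097 + 0.021900) = 0.17383 g → mol O = 0.17383 ÷ 15.999 = 0.010865 mol
mass % C = 0.26097 g ÷ 0.4567 g × 100%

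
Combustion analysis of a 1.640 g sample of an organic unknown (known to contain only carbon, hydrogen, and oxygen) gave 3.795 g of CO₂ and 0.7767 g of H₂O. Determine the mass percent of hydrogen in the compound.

5.30%

mol C = 3.795 g CO₂ ÷ 44.009 g/mol = 0.086232 mol
mol H = 2 × 0.7767 g H₂O ÷ 18.015 g/mol = 0.086228 mol
mass O = 1.640 − (1.0357 + 0.086918) = 0.51735 g → mol O = 0.51735 ÷ 15.999 = 0.032336 mol
mass % H = 0.086918 g ÷ 1.640 g × 100%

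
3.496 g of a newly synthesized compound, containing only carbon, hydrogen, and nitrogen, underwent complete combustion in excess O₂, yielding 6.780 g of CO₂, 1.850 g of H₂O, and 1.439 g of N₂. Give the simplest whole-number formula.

mol C = 6.780 g CO₂ ÷ 44.009 g/mol = 0.15406 mol
mol H = 2 × 1.850 g H₂O ÷ 18.015 g/mol = 0.20538 mol
mol N = 2 × 1.439 g N₂ ÷ 28.014 g/mol = 0.10273 mol
Divide by the smallest (0.10273 mol): C 1.500, H 1.999, N 1.000
Multiplying each by 2 gives whole numbers: C 3.00, H 4.00, N 2.00

C3H4N2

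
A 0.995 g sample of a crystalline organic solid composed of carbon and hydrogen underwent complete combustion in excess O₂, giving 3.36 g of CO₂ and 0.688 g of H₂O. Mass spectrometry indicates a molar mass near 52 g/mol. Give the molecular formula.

mol C = 3.36 g CO₂ ÷ 44.009 g/mol = 0.07635 mol
mol H = 2 × 0.688 g H₂O ÷ 18.015 g/mol = 0.07638 mol
Divide by the smallest (0.07635 mol): C 1.000, H 1.000
Empirical formula: CH
Empirical-formula mass = 13.02 g/mol; 52 ÷ 13.02 ≈ 4, so the molecular formula is C4H4.

C4H4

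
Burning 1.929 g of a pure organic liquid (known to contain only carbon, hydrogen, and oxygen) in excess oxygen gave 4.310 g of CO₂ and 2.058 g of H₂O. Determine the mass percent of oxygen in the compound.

mol C = 4.310 g CO₂ ÷ 44.009 g/mol = 0.097935 mol
mol H = 2 × 2.058 g H₂O ÷ 18.015 g/mol = 0.22848 mol
mass O = 1.929 − (1.1763 + 0.23030) = 0.52240 g → mol O = 0.52240 ÷ 15.999 = 0.032652 mol
mass % O = 0.52240 g ÷ 1.929 g × 100%

27.08%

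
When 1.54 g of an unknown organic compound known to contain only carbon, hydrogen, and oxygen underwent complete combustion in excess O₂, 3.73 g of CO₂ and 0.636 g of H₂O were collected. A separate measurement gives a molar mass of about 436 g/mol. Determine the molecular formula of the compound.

C24H20O8

mol C = 3.73 g CO₂ ÷ 44.009 g/mol = 0.08476 mol
mol H = 2 × 0.636 g H₂O ÷ 18.015 g/mol = 0.07061 mol
mass O = 1.54 − (1.018 + 0.07117) = 0.4508 g → mol O = 0.4508 ÷ 15.999 = 0.02818 mol
Divide by the smallest (0.02818 mol): C 3.008, H 2.506, O 1.000
Multiplying each by 2 gives whole numbers: C 6.02, H 5.01, O 2.00
Empirical formula: C6H5O2
Empirical-formula mass = 109.10 g/mol; 436 ÷ 109.10 ≈ 4, so the molecular formula is C24H20O8.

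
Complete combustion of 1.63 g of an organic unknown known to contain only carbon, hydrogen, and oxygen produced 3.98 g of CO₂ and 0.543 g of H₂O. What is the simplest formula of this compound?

mol C = 3.98 g CO₂ ÷ 44.009 g/mol = 0.09044 mol
mol H = 2 × 0.543 g H₂O ÷ 18.015 g/mol = 0.06028 mol
mass O = 1.63 − (1.086 + 0.06077) = 0.4830 g → mol O = 0.4830 ÷ 15.999 = 0.03019 mol
Divide by the smallest (0.03019 mol): C 2.996, H 1.997, O 1.000

C3H2O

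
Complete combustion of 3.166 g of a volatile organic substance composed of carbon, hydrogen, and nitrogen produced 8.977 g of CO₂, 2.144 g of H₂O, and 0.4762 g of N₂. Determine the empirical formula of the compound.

C6H7N

mol C = 8.977 g CO₂ ÷ 44.009 g/mol = 0.20398 mol
mol H = 2 × 2.144 g H₂O ÷ 18.015 g/mol = 0.23802 mol
mol N = 2 × 0.4762 g N₂ ÷ 28.014 g/mol = 0.033997 mol
Divide by the smallest (0.033997 mol): C 6.000, H 7.001, N 1.000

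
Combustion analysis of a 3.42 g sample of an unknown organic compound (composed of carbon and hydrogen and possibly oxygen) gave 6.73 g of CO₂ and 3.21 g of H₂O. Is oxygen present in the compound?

mol C = 6.73 g CO₂ ÷ 44.009 g/mol = 0.1529 mol
mol H = 2 × 3.21 g H₂O ÷ 18.015 g/mol = 0.3564 mol
C and H account for only 2.196 g of the 3.42 g sample; the remaining 1.224 g must be oxygen.

yes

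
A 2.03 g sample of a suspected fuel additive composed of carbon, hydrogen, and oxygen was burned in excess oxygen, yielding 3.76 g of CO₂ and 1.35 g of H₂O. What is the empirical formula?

mol C = 3.76 g CO₂ ÷ 44.009 g/mol = 0.08544 mol
mol H = 2 × 1.35 g H₂O ÷ 18.015 g/mol = 0.1499 mol
mass O = 2.03 − (1.026 + 0.1511) = 0.8527 g → mol O = 0.8527 ÷ 15.999 = 0.05330 mol
Divide by the smallest (0.05330 mol): C 1.603, H 2.812, O 1.000
Multiplying each by 5 gives whole numbers: C 8.01, H 14.06, O 5.00

C8H14O5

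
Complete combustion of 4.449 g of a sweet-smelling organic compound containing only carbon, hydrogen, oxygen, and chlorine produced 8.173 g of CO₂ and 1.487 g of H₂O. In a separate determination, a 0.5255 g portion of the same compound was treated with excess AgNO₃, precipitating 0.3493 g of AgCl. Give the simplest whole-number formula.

C9H8ClO4

mol C = 8.173 g CO₂ ÷ 44.009 g/mol = 0.18571 mol
mol H = 2 × 1.487 g H₂O ÷ 18.015 g/mol = 0.16508 mol
From the AgCl data: mol Cl per gram of compound = (0.3493 ÷ 143.318) ÷ 0.5255 = 0.0046379 mol/g, so in the 4.449 g combustion sample mol Cl = 0.020634 mol
mass O = 4.449 − (2.2306 + 0.16641 + 0.73148) = 1.3205 g → mol O = 1.3205 ÷ 15.999 = 0.082538 mol
Divide by the smallest (0.020634 mol): C 9.000, H 8.001, Cl 1.000, O 4.000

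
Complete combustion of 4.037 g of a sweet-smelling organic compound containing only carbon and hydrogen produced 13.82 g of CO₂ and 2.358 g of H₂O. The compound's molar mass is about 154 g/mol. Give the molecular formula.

C12H10

mol C = 13.82 g CO₂ ÷ 44.009 g/mol = 0.31403 mol
mol H = 2 × 2.358 g H₂O ÷ 18.015 g/mol = 0.26178 mol
Divide by the smallest (0.26178 mol): C 1.200, H 1.000
Multiplying each by 5 gives whole numbers: C 6.00, H 5.00
Empirical formula: C6H5
Empirical-formula mass = 77.11 g/mol; 154 ÷ 77.11 ≈ 2, so the molecular formula is C12H10.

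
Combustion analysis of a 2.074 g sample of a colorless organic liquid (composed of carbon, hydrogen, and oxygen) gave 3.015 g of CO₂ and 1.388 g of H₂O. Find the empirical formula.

mol C = 3.015 g CO₂ ÷ 44.009 g/mol = 0.068509 mol
mol H = 2 × 1.388 g H₂O ÷ 18.015 g/mol = 0.15409 mol
mass O = 2.074 − (0.82286 + 0.15533) = 1.0958 g → mol O = 1.0958 ÷ 15.999 = 0.068493 mol
Divide by the smallest (0.068493 mol): C 1.000, H 2.250, O 1.000
Multiplying each by 4 gives whole numbers: C 4.00, H 9.00, O 4.00

C4H9O4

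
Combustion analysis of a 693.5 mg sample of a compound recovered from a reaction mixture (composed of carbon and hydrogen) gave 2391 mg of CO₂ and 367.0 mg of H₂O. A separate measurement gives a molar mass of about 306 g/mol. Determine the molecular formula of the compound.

C24H18

mol C = 2.391 g CO₂ ÷ 44.009 g/mol = 0.054330 mol
mol H = 2 × 0.3670 g H₂O ÷ 18.015 g/mol = 0.040744 mol
Divide by the smallest (0.040744 mol): C 1.333, H 1.000
Multiplying each by 3 gives whole numbers: C 4.00, H 3.00
Empirical formula: C4H3
Empirical-formula mass = 51.07 g/mol; 306 ÷ 51.07 ≈ 6, so the molecular formula is C24H18.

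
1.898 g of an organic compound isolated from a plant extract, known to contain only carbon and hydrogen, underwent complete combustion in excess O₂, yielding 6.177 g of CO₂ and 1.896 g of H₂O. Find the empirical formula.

mol C = 6.177 g CO₂ ÷ 44.009 g/mol = 0.14036 mol
mol H = 2 × 1.896 g H₂O ÷ 18.015 g/mol = 0.21049 mol
Divide by the smallest (0.14036 mol): C 1.000, H 1.500
Multiplying each by 2 gives whole numbers: C 2.00, H 3.00

C2H3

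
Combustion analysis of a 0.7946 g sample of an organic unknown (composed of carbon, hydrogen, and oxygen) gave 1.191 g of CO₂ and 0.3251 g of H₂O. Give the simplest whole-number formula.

mol C = 1.191 g CO₂ ÷ 44.009 g/mol = 0.027063 mol
mol H = 2 × 0.3251 g H₂O ÷ 18.015 g/mol = 0.036092 mol
mass O = 0.7946 − (0.32505 + 0.036381) = 0.43317 g → mol O = 0.43317 ÷ 15.999 = 0.027075 mol
Divide by the smallest (0.027063 mol): C 1.000, H 1.334, O 1.000
Multiplying each by 3 gives whole numbers: C 3.00, H 4.00, O 3.00

C3H4O3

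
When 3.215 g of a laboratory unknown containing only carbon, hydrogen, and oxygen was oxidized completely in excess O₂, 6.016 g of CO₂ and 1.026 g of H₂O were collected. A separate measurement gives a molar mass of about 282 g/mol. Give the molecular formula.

mol C = 6.016 g CO₂ ÷ 44.009 g/mol = 0.13670 mol
mol H = 2 × 1.026 g H₂O ÷ 18.015 g/mol = 0.11391 mol
mass O = 3.215 − (1.6419 + 0.11482) = 1.4583 g → mol O = 1.4583 ÷ 15.999 = 0.091149 mol
Divide by the smallest (0.091149 mol): C 1.500, H 1.250, O 1.000
Multiplying each by 4 gives whole numbers: C 6.00, H 5.00, O 4.00
Empirical formula: C6H5O4
Empirical-formula mass = 141.10 g/mol; 282 ÷ 141.10 ≈ 2, so the molecular formula is C12H10O8.

C12H10O8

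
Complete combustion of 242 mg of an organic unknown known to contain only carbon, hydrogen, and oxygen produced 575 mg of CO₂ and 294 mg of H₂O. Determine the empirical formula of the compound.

mol C = 0.575 g CO₂ ÷ 44.009 g/mol = 0.01307 mol
mol H = 2 × 0.294 g H₂O ÷ 18.015 g/mol = 0.03264 mol
mass O = 0.242 − (0.1569 + 0.03290) = 0.05217 g → mol O = 0.05217 ÷ 15.999 = 0.003261 mol
Divide by the smallest (0.003261 mol): C 4.007, H 10.010, O 1.000

C4H10O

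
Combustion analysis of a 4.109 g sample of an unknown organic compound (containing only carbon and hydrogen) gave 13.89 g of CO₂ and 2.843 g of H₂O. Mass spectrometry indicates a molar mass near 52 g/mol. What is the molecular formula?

mol C = 13.89 g CO₂ ÷ 44.009 g/mol = 0.31562 mol
mol H = 2 × 2.843 g H₂O ÷ 18.015 g/mol = 0.31563 mol
Divide by the smallest (0.31562 mol): C 1.000, H 1.000
Empirical formula: CH
Empirical-formula mass = 13.02 g/mol; 52 ÷ 13.02 ≈ 4, so the molecular formula is C4H4.

C4H4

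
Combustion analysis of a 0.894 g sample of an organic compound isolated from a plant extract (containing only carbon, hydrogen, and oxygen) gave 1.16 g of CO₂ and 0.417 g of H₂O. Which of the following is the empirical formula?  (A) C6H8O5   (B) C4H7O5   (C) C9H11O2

mol C = 1.16 g CO₂ ÷ 44.009 g/mol = 0.02636 mol
mol H = 2 × 0.417 g H₂O ÷ 18.015 g/mol = 0.04629 mol
mass O = 0.894 − (0.3166 + 0.04667) = 0.5307 g → mol O = 0.5307 ÷ 15.999 = 0.03317 mol
Divide by the smallest (0.02636 mol): C 1.000, H 1.756, O 1.259
Multiplying each by 4 gives whole numbers: C 4.00, H 7.03, O 5.03

(B) C4H7O5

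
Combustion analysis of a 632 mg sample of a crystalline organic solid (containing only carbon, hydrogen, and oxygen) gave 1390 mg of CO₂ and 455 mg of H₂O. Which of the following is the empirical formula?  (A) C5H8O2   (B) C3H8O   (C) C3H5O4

mol C = 1.39 g CO₂ ÷ 44.009 g/mol = 0.03158 mol
mol H = 2 × 0.455 g H₂O ÷ 18.015 g/mol = 0.05051 mol
mass O = 0.632 − (0.3794 + 0.05092) = 0.2017 g → mol O = 0.2017 ÷ 15.999 = 0.01261 mol
Divide by the smallest (0.01261 mol): C 2.505, H 4.006, O 1.000
Multiplying each by 2 gives whole numbers: C 5.01, H 8.01, O 2.00

(A) C5H8O2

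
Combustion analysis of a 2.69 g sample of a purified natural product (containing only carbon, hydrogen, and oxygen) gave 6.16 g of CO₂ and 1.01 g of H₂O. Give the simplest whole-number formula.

C5H4O2

mol C = 6.16 g CO₂ ÷ 44.009 g/mol = 0.1400 mol
mol H = 2 × 1.01 g H₂O ÷ 18.015 g/mol = 0.1121 mol
mass O = 2.69 − (1.681 + 0.1130) = 0.8958 g → mol O = 0.8958 ÷ 15.999 = 0.05599 mol
Divide by the smallest (0.05599 mol): C 2.500, H 2.003, O 1.000
Multiplying each by 2 gives whole numbers: C 5.00, H 4.01, O 2.00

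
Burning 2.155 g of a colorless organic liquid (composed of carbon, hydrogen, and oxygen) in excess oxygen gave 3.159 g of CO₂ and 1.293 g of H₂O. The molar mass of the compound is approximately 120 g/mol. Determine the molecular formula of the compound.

C4H8O4

mol C = 3.159 g CO₂ ÷ 44.009 g/mol = 0.071781 mol
mol H = 2 × 1.293 g H₂O ÷ 18.015 g/mol = 0.14355 mol
mass O = 2.155 − (0.86216 + 0.14470) = 1.1481 g → mol O = 1.1481 ÷ 15.999 = 0.071764 mol
Divide by the smallest (0.071764 mol): C 1.000, H 2.000, O 1.000
Empirical formula: CH2O
Empirical-formula mass = 30.03 g/mol; 120 ÷ 30.03 ≈ 4, so the molecular formula is C4H8O4.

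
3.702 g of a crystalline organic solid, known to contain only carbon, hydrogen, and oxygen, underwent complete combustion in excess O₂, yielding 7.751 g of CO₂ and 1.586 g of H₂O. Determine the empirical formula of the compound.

mol C = 7.751 g CO₂ ÷ 44.009 g/mol = 0.17612 mol
mol H = 2 × 1.586 g H₂O ÷ 18.015 g/mol = 0.17608 mol
mass O = 3.702 − (2.1154 + 0.17748) = 1.4091 g → mol O = 1.4091 ÷ 15.999 = 0.088074 mol
Divide by the smallest (0.088074 mol): C 2.000, H 1.999, O 1.000

C2H2O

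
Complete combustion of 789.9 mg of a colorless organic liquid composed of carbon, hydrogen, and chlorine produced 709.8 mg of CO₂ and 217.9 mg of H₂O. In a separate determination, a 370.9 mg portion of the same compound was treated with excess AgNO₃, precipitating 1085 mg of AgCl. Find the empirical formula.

mol C = 0.7098 g CO₂ ÷ 44.009 g/mol = 0.016129 mol
mol H = 2 × 0.2179 g H₂O ÷ 18.015 g/mol = 0.024191 mol
From the AgCl data: mol Cl per gram of compound = (1.085 ÷ 143.318) ÷ 0.3709 = 0.020411 mol/g, so in the 0.7899 g combustion sample mol Cl = 0.016123 mol
Divide by the smallest (0.016123 mol): C 1.000, H 1.500, Cl 1.000
Multiplying each by 2 gives whole numbers: C 2.00, H 3.00, Cl 2.00

C2H3Cl2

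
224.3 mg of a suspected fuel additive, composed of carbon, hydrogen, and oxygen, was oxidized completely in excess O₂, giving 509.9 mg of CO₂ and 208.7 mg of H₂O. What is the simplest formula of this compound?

mol C = 0.5099 g CO₂ ÷ 44.009 g/mol = 0.011586 mol
mol H = 2 × 0.2087 g H₂O ÷ 18.015 g/mol = 0.023170 mol
mass O = 0.2243 − (0.13916 + 0.023355) = 0.061782 g → mol O = 0.061782 ÷ 15.999 = 0.0038616 mol
Divide by the smallest (0.0038616 mol): C 3.000, H 6.000, O 1.000

C3H6O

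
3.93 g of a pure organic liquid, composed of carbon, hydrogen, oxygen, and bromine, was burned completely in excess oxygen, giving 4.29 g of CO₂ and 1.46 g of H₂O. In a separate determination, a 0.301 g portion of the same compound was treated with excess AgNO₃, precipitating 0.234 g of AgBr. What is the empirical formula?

C6H10BrO5

mol C = 4.29 g CO₂ ÷ 44.009 g/mol = 0.09748 mol
mol H = 2 × 1.46 g H₂O ÷ 18.015 g/mol = 0.1621 mol
From the AgBr data: mol Br per gram of compound = (0.234 ÷ 187.772) ÷ 0.301 = 0.004140 mol/g, so in the 3.93 g combustion sample mol Br = 0.01627 mol
mass O = 3.93 − (1.171 + 0.1634 + 1.300) = 1.296 g → mol O = 1.296 ÷ 15.999 = 0.08098 mol
Divide by the smallest (0.01627 mol): C 5.991, H 9.962, Br 1.000, O 4.977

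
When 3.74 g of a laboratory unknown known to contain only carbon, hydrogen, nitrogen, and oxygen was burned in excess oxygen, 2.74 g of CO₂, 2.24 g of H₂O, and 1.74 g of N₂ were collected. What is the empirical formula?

mol C = 2.74 g CO₂ ÷ 44.009 g/mol = 0.06226 mol
mol H = 2 × 2.24 g H₂O ÷ 18.015 g/mol = 0.2487 mol
mol N = 2 × 1.74 g N₂ ÷ 28.014 g/mol = 0.1242 mol
mass O = 3.74 − (0.7478 + 0.2507 + 1.740) = 1.002 g → mol O = 1.002 ÷ 15.999 = 0.06260 mol
Divide by the smallest (0.06226 mol): C 1.000, H 3.994, N 1.995, O 1.005

CH4N2O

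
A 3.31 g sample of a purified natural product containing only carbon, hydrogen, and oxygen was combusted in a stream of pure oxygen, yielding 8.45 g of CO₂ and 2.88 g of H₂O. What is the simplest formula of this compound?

C9H15O2

mol C = 8.45 g CO₂ ÷ 44.009 g/mol = 0.1920 mol
mol H = 2 × 2.88 g H₂O ÷ 18.015 g/mol = 0.3197 mol
mass O = 3.31 − (2.306 + 0.3223) = 0.6815 g → mol O = 0.6815 ÷ 15.999 = 0.04260 mol
Divide by the smallest (0.04260 mol): C 4.507, H 7.506, O 1.000
Multiplying each by 2 gives whole numbers: C 9.01, H 15.01, O 2.00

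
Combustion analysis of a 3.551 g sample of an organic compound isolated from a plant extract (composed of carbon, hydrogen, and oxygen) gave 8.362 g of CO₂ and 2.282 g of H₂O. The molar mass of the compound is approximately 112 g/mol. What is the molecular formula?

mol C = 8.362 g CO₂ ÷ 44.009 g/mol = 0.19001 mol
mol H = 2 × 2.282 g H₂O ÷ 18.015 g/mol = 0.25334 mol
mass O = 3.551 − (2.2822 + 0.25537) = 1.0135 g → mol O = 1.0135 ÷ 15.999 = 0.063345 mol
Divide by the smallest (0.063345 mol): C 3.000, H 3.999, O 1.000
Empirical formula: C3H4O
Empirical-formula mass = 56.06 g/mol; 112 ÷ 56.06 ≈ 2, so the molecular formula is C6H8O2.

C6H8O2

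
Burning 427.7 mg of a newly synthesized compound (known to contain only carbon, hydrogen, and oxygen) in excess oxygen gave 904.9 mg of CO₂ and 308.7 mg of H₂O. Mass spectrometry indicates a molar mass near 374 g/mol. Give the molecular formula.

C18H30O8

mol C = 0.9049 g CO₂ ÷ 44.009 g/mol = 0.020562 mol
mol H = 2 × 0.3087 g H₂O ÷ 18.015 g/mol = 0.034271 mol
mass O = 0.4277 − (0.24697 + 0.034546) = 0.14619 g → mol O = 0.14619 ÷ 15.999 = 0.0091373 mol
Divide by the smallest (0.0091373 mol): C 2.250, H 3.751, O 1.000
Multiplying each by 4 gives whole numbers: C 9.00, H 15.00, O 4.00
Empirical formula: C9H15O4
Empirical-formula mass = 187.22 g/mol; 374 ÷ 187.22 ≈ 2, so the molecular formula is C18H30O8.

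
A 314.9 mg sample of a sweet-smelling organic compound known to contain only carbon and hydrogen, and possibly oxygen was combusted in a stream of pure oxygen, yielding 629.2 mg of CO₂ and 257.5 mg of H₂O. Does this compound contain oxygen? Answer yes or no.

mol C = 0.6292 g CO₂ ÷ 44.009 g/mol = 0.014297 mol
mol H = 2 × 0.2575 g H₂O ÷ 18.015 g/mol = 0.028587 mol
C and H account for only 0.20054 g of the 0.3149 g sample; the remaining 0.11436 g must be oxygen.

yes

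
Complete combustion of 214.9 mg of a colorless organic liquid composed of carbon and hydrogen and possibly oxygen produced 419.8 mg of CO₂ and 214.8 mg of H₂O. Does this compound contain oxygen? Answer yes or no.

mol C = 0.4198 g CO₂ ÷ 44.009 g/mol = 0.0095390 mol
mol H = 2 × 0.2148 g H₂O ÷ 18.015 g/mol = 0.023847 mol
C and H account for only 0.13861 g of the 0.2149 g sample; the remaining 0.076290 g must be oxygen.

yes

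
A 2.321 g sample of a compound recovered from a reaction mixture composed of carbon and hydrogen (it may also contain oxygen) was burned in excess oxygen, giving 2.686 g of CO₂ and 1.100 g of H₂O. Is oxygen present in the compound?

mol C = 2.686 g CO₂ ÷ 44.009 g/mol = 0.061033 mol
mol H = 2 × 1.100 g H₂O ÷ 18.015 g/mol = 0.12212 mol
C and H account for only 0.85616 g of the 2.321 g sample; the remaining 1.4648 g must be oxygen.

yes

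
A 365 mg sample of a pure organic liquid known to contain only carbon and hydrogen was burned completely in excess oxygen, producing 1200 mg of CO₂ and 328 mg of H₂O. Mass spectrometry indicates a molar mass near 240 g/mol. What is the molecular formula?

C18H24

mol C = 1.20 g CO₂ ÷ 44.009 g/mol = 0.02727 mol
mol H = 2 × 0.328 g H₂O ÷ 18.015 g/mol = 0.03641 mol
Divide by the smallest (0.02727 mol): C 1.000, H 1.335
Multiplying each by 3 gives whole numbers: C 3.00, H 4.01
Empirical formula: C3H4
Empirical-formula mass = 40.06 g/mol; 240 ÷ 40.06 ≈ 6, so the molecular formula is C18H24.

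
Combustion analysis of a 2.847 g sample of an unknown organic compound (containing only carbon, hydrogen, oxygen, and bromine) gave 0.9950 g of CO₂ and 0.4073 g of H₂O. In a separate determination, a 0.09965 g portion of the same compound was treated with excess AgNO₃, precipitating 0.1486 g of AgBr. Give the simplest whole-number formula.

mol C = 0.9950 g CO₂ ÷ 44.009 g/mol = 0.022609 mol
mol H = 2 × 0.4073 g H₂O ÷ 18.015 g/mol = 0.045218 mol
From the AgBr data: mol Br per gram of compound = (0.1486 ÷ 187.772) ÷ 0.09965 = 0.0079416 mol/g, so in the 2.847 g combustion sample mol Br = 0.022610 mol
mass O = 2.847 − (0.27156 + 0.045580 + 1.8066) = 0.72324 g → mol O = 0.72324 ÷ 15.999 = 0.045206 mol
Divide by the smallest (0.022609 mol): C 1.000, H 2.000, Br 1.000, O 1.999

CH2BrO2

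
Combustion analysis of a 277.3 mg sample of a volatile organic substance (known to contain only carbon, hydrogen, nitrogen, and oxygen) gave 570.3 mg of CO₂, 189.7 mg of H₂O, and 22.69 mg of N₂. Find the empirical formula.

mol C = 0.5703 g CO₂ ÷ 44.009 g/mol = 0.012959 mol
mol H = 2 × 0.1897 g H₂O ÷ 18.015 g/mol = 0.021060 mol
mol N = 2 × 0.02269 g N₂ ÷ 28.014 g/mol = 0.0016199 mol
mass O = 0.2773 − (0.15565 + 0.021229 + 0.022690) = 0.077734 g → mol O = 0.077734 ÷ 15.999 = 0.0048587 mol
Divide by the smallest (0.0016199 mol): C 8.000, H 13.001, N 1.000, O 2.999

C8H13NO3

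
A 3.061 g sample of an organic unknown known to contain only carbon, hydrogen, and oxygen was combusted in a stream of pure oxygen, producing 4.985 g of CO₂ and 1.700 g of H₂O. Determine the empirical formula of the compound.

C6H10O5

mol C = 4.985 g CO₂ ÷ 44.009 g/mol = 0.11327 mol
mol H = 2 × 1.700 g H₂O ÷ 18.015 g/mol = 0.18873 mol
mass O = 3.061 − (1.3605 + 0.19024) = 1.5102 g → mol O = 1.5102 ÷ 15.999 = 0.094396 mol
Divide by the smallest (0.094396 mol): C 1.200, H 1.999, O 1.000
Multiplying each by 5 gives whole numbers: C 6.00, H 10.00, O 5.00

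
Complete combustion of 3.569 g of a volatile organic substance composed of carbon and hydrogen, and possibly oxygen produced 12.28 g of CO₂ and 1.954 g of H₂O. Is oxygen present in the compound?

no

mol C = 12.28 g CO₂ ÷ 44.009 g/mol = 0.27903 mol
mol H = 2 × 1.954 g H₂O ÷ 18.015 g/mol = 0.21693 mol
C and H together account for 3.5701 g — essentially the entire 3.569 g sample — so the compound contains no oxygen.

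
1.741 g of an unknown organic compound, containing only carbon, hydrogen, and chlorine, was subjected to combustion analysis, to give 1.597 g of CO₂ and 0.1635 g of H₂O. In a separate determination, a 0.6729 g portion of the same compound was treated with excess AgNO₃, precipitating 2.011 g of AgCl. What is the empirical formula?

mol C = 1.597 g CO₂ ÷ 44.009 g/mol = 0.036288 mol
mol H = 2 × 0.1635 g H₂O ÷ 18.015 g/mol = 0.018152 mol
From the AgCl data: mol Cl per gram of compound = (2.011 ÷ 143.318) ÷ 0.6729 = 0.020853 mol/g, so in the 1.741 g combustion sample mol Cl = 0.036304 mol
Divide by the smallest (0.018152 mol): C 1.999, H 1.000, Cl 2.000

C2HCl2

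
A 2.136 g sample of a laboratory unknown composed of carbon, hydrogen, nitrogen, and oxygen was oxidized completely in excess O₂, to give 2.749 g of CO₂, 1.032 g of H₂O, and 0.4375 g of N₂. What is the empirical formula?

C6H11N3O5

mol C = 2.749 g CO₂ ÷ 44.009 g/mol = 0.062464 mol
mol H = 2 × 1.032 g H₂O ÷ 18.015 g/mol = 0.11457 mol
mol N = 2 × 0.4375 g N₂ ÷ 28.014 g/mol = 0.031234 mol
mass O = 2.136 − (0.75026 + 0.11549 + 0.43750) = 0.83275 g → mol O = 0.83275 ÷ 15.999 = 0.052050 mol
Divide by the smallest (0.031234 mol): C 2.000, H 3.668, N 1.000, O 1.666
Multiplying each by 3 gives whole numbers: C 6.00, H 11.00, N 3.00, O 5.00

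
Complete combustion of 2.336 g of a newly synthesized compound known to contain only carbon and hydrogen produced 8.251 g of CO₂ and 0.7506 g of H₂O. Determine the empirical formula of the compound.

C9H4

mol C = 8.251 g CO₂ ÷ 44.009 g/mol = 0.18748 mol
mol H = 2 × 0.7506 g H₂O ÷ 18.015 g/mol = 0.083331 mol
Divide by the smallest (0.083331 mol): C 2.250, H 1.000
Multiplying each by 4 gives whole numbers: C 9.00, H 4.00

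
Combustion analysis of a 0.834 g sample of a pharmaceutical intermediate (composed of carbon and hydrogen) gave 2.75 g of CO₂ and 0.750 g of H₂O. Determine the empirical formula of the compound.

C3H4

mol C = 2.75 g CO₂ ÷ 44.009 g/mol = 0.06249 mol
mol H = 2 × 0.750 g H₂O ÷ 18.015 g/mol = 0.08326 mol
Divide by the smallest (0.06249 mol): C 1.000, H 1.332
Multiplying each by 3 gives whole numbers: C 3.00, H 4.00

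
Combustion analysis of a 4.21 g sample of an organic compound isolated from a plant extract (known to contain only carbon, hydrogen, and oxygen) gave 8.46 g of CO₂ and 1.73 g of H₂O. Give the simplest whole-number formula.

mol C = 8.46 g CO₂ ÷ 44.009 g/mol = 0.1922 mol
mol H = 2 × 1.73 g H₂O ÷ 18.015 g/mol = 0.1921 mol
mass O = 4.21 − (2.309 + 0.1936) = 1.707 g → mol O = 1.707 ÷ 15.999 = 0.1067 mol
Divide by the smallest (0.1067 mol): C 1.801, H 1.800, O 1.000
Multiplying each by 5 gives whole numbers: C 9.01, H 9.00, O 5.00

C9H9O5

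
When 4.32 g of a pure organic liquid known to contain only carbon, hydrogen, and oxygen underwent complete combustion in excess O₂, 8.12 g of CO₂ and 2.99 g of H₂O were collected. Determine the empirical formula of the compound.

C5H9O3

mol C = 8.12 g CO₂ ÷ 44.009 g/mol = 0.1845 mol
mol H = 2 × 2.99 g H₂O ÷ 18.015 g/mol = 0.3319 mol
mass O = 4.32 − (2.216 + 0.3346) = 1.769 g → mol O = 1.769 ÷ 15.999 = 0.1106 mol
Divide by the smallest (0.1106 mol): C 1.668, H 3.002, O 1.000
Multiplying each by 3 gives whole numbers: C 5.01, H 9.01, O 3.00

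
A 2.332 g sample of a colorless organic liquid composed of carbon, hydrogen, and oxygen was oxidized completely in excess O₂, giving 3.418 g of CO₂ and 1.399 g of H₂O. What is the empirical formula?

CH2O

mol C = 3.418 g CO₂ ÷ 44.009 g/mol = 0.077666 mol
mol H = 2 × 1.399 g H₂O ÷ 18.015 g/mol = 0.15532 mol
mass O = 2.332 − (0.93285 + 0.15656) = 1.2426 g → mol O = 1.2426 ÷ 15.999 = 0.077667 mol
Divide by the smallest (0.077666 mol): C 1.000, H 2.000, O 1.000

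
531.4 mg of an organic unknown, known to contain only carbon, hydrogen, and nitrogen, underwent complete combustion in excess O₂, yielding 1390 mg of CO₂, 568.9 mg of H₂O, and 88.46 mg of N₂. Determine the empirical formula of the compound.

mol C = 1.390 g CO₂ ÷ 44.009 g/mol = 0.031584 mol
mol H = 2 × 0.5689 g H₂O ÷ 18.015 g/mol = 0.063158 mol
mol N = 2 × 0.08846 g N₂ ÷ 28.014 g/mol = 0.0063154 mol
Divide by the smallest (0.0063154 mol): C 5.001, H 10.001, N 1.000

C5H10N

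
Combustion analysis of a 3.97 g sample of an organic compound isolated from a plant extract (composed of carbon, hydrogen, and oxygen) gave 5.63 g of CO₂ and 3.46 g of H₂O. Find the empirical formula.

mol C = 5.63 g CO₂ ÷ 44.009 g/mol = 0.1279 mol
mol H = 2 × 3.46 g H₂O ÷ 18.015 g/mol = 0.3841 mol
mass O = 3.97 − (1.537 + 0.3872) = 2.046 g → mol O = 2.046 ÷ 15.999 = 0.1279 mol
Divide by the smallest (0.1279 mol): C 1.000, H 3.003, O 1.000

CH3O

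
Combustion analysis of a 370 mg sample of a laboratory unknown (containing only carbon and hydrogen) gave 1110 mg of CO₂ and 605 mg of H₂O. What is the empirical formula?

C3H8

mol C = 1.11 g CO₂ ÷ 44.009 g/mol = 0.02522 mol
mol H = 2 × 0.605 g H₂O ÷ 18.015 g/mol = 0.06717 mol
Divide by the smallest (0.02522 mol): C 1.000, H 2.663
Multiplying each by 3 gives whole numbers: C 3.00, H 7.99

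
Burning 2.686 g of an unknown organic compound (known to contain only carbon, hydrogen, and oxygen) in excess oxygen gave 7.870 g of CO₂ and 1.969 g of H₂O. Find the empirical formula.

mol C = 7.870 g CO₂ ÷ 44.009 g/mol = 0.17883 mol
mol H = 2 × 1.969 g H₂O ÷ 18.015 g/mol = 0.21860 mol
mass O = 2.686 − (2.1479 + 0.22034) = 0.31776 g → mol O = 0.31776 ÷ 15.999 = 0.019861 mol
Divide by the smallest (0.019861 mol): C 9.004, H 11.006, O 1.000

C9H11O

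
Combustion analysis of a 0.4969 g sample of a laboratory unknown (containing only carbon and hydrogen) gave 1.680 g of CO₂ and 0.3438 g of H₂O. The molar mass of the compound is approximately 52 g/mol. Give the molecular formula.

C4H4

mol C = 1.680 g CO₂ ÷ 44.009 g/mol = 0.038174 mol
mol H = 2 × 0.3438 g H₂O ÷ 18.015 g/mol = 0.038168 mol
Divide by the smallest (0.038168 mol): C 1.000, H 1.000
Empirical formula: CH
Empirical-formula mass = 13.02 g/mol; 52 ÷ 13.02 ≈ 4, so the molecular formula is C4H4.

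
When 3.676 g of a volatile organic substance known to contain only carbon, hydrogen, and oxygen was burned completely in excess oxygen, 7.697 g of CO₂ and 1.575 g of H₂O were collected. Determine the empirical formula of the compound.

mol C = 7.697 g CO₂ ÷ 44.009 g/mol = 0.17490 mol
mol H = 2 × 1.575 g H₂O ÷ 18.015 g/mol = 0.17485 mol
mass O = 3.676 − (2.1007 + 0.17625) = 1.3991 g → mol O = 1.3991 ÷ 15.999 = 0.087447 mol
Divide by the smallest (0.087447 mol): C 2.000, H 2.000, O 1.000

C2H2O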